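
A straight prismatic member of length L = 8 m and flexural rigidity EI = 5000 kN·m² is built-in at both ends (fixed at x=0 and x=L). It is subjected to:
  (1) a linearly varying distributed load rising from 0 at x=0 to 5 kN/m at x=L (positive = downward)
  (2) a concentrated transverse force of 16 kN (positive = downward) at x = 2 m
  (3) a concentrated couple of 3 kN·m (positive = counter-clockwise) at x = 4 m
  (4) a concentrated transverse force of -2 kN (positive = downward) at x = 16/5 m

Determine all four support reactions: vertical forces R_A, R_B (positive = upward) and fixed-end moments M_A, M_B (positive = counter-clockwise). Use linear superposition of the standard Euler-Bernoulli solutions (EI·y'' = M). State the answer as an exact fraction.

Load 1 — triangular load w₀=5 kN/m (0→w₀ over full span):
  R_A = 3w₀L/20 = 3·5·8/20 = 6 kN
  M_A = w₀L²/30 = 5·8²/30 = 32/3 kN·m
  R_B = 7w₀L/20 = 7·5·8/20 = 14 kN
  M_B = -w₀L²/20 = -5·8²/20 = -16 kN·m
Load 2 — point force P=16 kN at a=2 m (b=L-a=6):
  R_A = Pb²(3a+b)/L³ = 16·6²·(3·2+6)/8³ = 27/2 kN
  M_A = Pab²/L² = 16·2·6²/8² = 18 kN·m
  R_B = Pa²(a+3b)/L³ = 16·2²·(2+3·6)/8³ = 5/2 kN
  M_B = -Pa²b/L² = -16·2²·6/8² = -6 kN·m
Load 3 — applied couple M₀=3 kN·m at a=4 m (b=L-a=4):
  R_A = 6M₀ab/L³ = 6·3·4·4/8³ = 9/16 kN
  M_A = M₀b(2a-b)/L² = 3·4·(2·4-4)/8² = 3/4 kN·m
  R_B = -6M₀ab/L³ = -6·3·4·4/8³ = -9/16 kN
  M_B = M₀a(2b-a)/L² = 3·4·(2·4-4)/8² = 3/4 kN·m
Load 4 — point force P=-2 kN at a=16/5 m (b=L-a=24/5):
  R_A = Pb²(3a+b)/L³ = (-2)·(24/5)²·(3·(16/5)+(24/5))/8³ = -162/125 kN
  M_A = Pab²/L² = (-2)·(16/5)·(24/5)²/8² = -288/125 kN·m
  R_B = Pa²(a+3b)/L³ = (-2)·(16/5)²·((16/5)+3·(24/5))/8³ = -88/125 kN
  M_B = -Pa²b/L² = -(-2)·(16/5)²·(24/5)/8² = 192/125 kN·m
Superposition: R_A = 37533/2000 kN, M_A = 40669/1500 kN·m, R_B = 30467/2000 kN, M_B = -9857/500 kN·m

R_A = 37533/2000 kN, M_A = 40669/1500 kN·m, R_B = 30467/2000 kN, M_B = -9857/500 kN·m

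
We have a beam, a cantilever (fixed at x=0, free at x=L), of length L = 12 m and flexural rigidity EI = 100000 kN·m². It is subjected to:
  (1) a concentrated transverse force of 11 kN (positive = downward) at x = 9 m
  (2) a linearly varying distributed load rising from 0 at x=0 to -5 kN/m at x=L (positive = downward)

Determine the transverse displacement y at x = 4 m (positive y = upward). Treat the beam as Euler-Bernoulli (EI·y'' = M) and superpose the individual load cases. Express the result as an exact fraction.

Load 1 — point force P=11 kN at a=9 m (b=L-a=3):
  y_1 = -Px²(3a-x)/(6EI)  [x≤a] = -11·4²·(3·9-4)/(6·100000) = -253/37500 m
Load 2 — triangular load w₀=-5 kN/m (0→w₀ over full span):
  y_2 = (w₀Lx³/12-w₀L²x²/6-w₀x⁵/(120L))/EI = ((-5)·12·4³/12-(-5)·12²·4²/6-(-5)·4⁵/(120·12))/100000 = 451/28125 m
Superposition: y = Σ y_i = 209/22500 m ≈ 0.009289 m

y(4) = 209/22500 m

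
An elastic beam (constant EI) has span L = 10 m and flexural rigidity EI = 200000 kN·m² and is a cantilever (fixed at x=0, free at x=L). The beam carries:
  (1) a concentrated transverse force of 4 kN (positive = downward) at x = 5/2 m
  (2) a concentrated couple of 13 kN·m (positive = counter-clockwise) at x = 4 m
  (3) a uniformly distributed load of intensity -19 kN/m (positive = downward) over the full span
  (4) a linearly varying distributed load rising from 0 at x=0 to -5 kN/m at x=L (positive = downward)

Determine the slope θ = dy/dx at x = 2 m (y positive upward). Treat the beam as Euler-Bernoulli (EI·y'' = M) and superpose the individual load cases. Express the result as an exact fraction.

Load 1 — point force P=4 kN at a=5/2 m (b=L-a=15/2):
  θ_1 = -Px(2a-x)/(2EI)  [x≤a] = -4·2·(2·(5/2)-2)/(2·200000) = -3/50000 rad
Load 2 — applied couple M₀=13 kN·m at a=4 m (b=L-a=6):
  θ_2 = M₀x/EI  [x≤a] = 13·2/200000 = 13/100000 rad
Load 3 — uniform load w=-19 kN/m over full span:
  θ_3 = -wx(x²-3Lx+3L²)/(6EI) = -(-19)·2·(2²-3·10·2+3·10²)/(6·200000) = 1159/150000 rad
Load 4 — triangular load w₀=-5 kN/m (0→w₀ over full span):
  θ_4 = (w₀Lx²/4-w₀L²x/3-w₀x⁴/(24L))/EI = ((-5)·10·2²/4-(-5)·10²·2/3-(-5)·2⁴/(24·10))/200000 = 851/600000 rad
Superposition: θ = Σ θ_i = 1843/200000 rad ≈ 0.009215 rad

θ(2) = 1843/200000 rad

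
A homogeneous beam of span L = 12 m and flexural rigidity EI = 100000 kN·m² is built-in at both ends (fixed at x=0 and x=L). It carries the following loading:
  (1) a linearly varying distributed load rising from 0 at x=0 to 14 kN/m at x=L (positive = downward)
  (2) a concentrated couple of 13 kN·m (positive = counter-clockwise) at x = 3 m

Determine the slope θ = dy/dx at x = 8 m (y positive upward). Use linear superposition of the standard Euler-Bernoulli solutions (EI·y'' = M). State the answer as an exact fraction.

θ(8) = 5687/9000000 rad

Load 1 — triangular load w₀=14 kN/m (0→w₀ over full span):
  θ_1 = -w₀(2x(L-x)(L-2x)(x+2L)+x²(L-x)²)/(120LEI) = -14·(2·8·(12-8)·(12-2·8)·(8+2·12)+8²·(12-8)²)/(120·12·100000) = 98/140625 rad
Load 2 — applied couple M₀=13 kN·m at a=3 m (b=L-a=9):
  θ_2 = (R_Ax²/2 - M_Ax - M₀(x-a))/EI  [x>a] with R_A=39/32, M_A=-39/16 = ((39/32)·8²/2 - (-39/16)·8 - 13·(8-3))/100000 = -13/200000 rad
Superposition: θ = Σ θ_i = 5687/9000000 rad ≈ 0.000632 rad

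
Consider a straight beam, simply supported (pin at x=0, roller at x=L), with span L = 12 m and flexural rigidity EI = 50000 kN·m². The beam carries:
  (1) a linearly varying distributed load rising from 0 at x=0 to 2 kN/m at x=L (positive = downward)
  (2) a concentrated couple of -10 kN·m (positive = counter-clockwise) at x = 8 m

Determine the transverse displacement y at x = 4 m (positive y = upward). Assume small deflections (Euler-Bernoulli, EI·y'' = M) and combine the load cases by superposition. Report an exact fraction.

y(4) = -103/28125 m

Load 1 — triangular load w₀=2 kN/m (0→w₀ over full span):
  y_1 = -w₀x(7L⁴-10L²x²+3x⁴)/(360LEI) = -2·4·(7·12⁴-10·12²·4²+3·4⁴)/(360·12·50000) = -128/28125 m
Load 2 — applied couple M₀=-10 kN·m at a=8 m (b=L-a=4):
  y_2 = (M₀x³/(6L)+C₁x)/EI  [x≤a] with C₁=M₀(3b²-L²)/(6L)=40/3 = ((-10)·4³/(6·12)+(40/3)·4)/50000 = 1/1125 m
Superposition: y = Σ y_i = -103/28125 m ≈ -0.003662 m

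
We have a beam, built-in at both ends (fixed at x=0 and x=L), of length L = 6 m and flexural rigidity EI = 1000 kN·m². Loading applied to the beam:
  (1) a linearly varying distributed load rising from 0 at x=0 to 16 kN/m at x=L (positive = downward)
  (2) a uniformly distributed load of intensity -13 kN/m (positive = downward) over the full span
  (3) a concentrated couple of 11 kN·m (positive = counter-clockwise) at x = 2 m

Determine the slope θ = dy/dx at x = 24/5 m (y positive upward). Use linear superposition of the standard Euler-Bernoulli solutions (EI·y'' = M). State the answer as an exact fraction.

θ(24/5) = -3237/312500 rad

Load 1 — triangular load w₀=16 kN/m (0→w₀ over full span):
  θ_1 = -w₀(2x(L-x)(L-2x)(x+2L)+x²(L-x)²)/(120LEI) = -16·(2·(24/5)·(6-(24/5))·(6-2·(24/5))·((24/5)+2·6)+(24/5)²·(6-(24/5))²)/(120·6·1000) = 1152/78125 rad
Load 2 — uniform load w=-13 kN/m over full span:
  θ_2 = -wx(L-x)(L-2x)/(12EI) = -(-13)·(24/5)·(6-(24/5))·(6-2·(24/5))/(12·1000) = -351/15625 rad
Load 3 — applied couple M₀=11 kN·m at a=2 m (b=L-a=4):
  θ_3 = (R_Ax²/2 - M_Ax - M₀(x-a))/EI  [x>a] with R_A=22/9, M_A=0 = ((22/9)·(24/5)²/2 - 0·(24/5) - 11·((24/5)-2))/1000 = -33/12500 rad
Superposition: θ = Σ θ_i = -3237/312500 rad ≈ -0.010358 rad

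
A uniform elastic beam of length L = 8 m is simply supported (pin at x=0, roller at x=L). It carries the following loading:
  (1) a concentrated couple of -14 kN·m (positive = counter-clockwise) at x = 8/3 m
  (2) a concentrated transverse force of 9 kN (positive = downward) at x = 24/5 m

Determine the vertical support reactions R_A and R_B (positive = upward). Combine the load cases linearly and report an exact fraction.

R_A = 37/20 kN, R_B = 143/20 kN

Load 1 — applied couple M₀=-14 kN·m at a=8/3 m (b=L-a=16/3):
  R_A = M₀/L = (-14)/8 = -7/4 kN
  R_B = -M₀/L = -(-14)/8 = 7/4 kN
Load 2 — point force P=9 kN at a=24/5 m (b=L-a=16/5):
  R_A = Pb/L = 9·(16/5)/8 = 18/5 kN
  R_B = Pa/L = 9·(24/5)/8 = 27/5 kN
Superposition: R_A = 37/20 kN, R_B = 143/20 kN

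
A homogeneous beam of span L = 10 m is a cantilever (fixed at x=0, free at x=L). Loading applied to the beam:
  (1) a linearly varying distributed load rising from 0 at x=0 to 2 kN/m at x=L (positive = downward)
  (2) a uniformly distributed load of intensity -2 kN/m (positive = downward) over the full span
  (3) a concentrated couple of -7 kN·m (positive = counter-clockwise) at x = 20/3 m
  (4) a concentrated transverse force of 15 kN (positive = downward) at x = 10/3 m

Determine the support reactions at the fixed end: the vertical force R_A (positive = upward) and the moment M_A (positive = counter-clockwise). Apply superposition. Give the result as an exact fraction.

R_A = 5 kN, M_A = 71/3 kN·m

Load 1 — triangular load w₀=2 kN/m (0→w₀ over full span):
  R_A = w₀L/2 = 2·10/2 = 10 kN
  M_A = w₀L²/3 = 2·10²/3 = 200/3 kN·m
Load 2 — uniform load w=-2 kN/m over full span:
  R_A = wL = (-2)·10 = -20 kN
  M_A = wL²/2 = (-2)·10²/2 = -100 kN·m
Load 3 — applied couple M₀=-7 kN·m at a=20/3 m (b=L-a=10/3):
  R_A = 0 kN
  M_A = -M₀ = -(-7) = 7 kN·m
Load 4 — point force P=15 kN at a=10/3 m (b=L-a=20/3):
  R_A = P = 15 kN
  M_A = Pa = 15·(10/3) = 50 kN·m
Superposition: R_A = 5 kN, M_A = 71/3 kN·m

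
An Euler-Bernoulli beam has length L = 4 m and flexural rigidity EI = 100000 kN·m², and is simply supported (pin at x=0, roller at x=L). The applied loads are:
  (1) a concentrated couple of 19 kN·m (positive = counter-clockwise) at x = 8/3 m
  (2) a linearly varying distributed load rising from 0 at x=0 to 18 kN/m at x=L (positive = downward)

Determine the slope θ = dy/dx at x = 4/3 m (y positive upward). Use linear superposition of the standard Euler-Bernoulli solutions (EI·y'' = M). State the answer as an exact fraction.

Load 1 — applied couple M₀=19 kN·m at a=8/3 m (b=L-a=4/3):
  θ_1 = (M₀x²/(2L)+C₁)/EI  [x≤a] with C₁=M₀(3b²-L²)/(6L)=-76/9 = (19·(4/3)²/(2·4)+(-76/9))/100000 = -19/450000 rad
Load 2 — triangular load w₀=18 kN/m (0→w₀ over full span):
  θ_2 = -w₀(7L⁴-30L²x²+15x⁴)/(360LEI) = -18·(7·4⁴-30·4²·(4/3)²+15·(4/3)⁴)/(360·4·100000) = -52/421875 rad
Superposition: θ = Σ θ_i = -1117/6750000 rad ≈ -0.000165 rad

θ(4/3) = -1117/6750000 rad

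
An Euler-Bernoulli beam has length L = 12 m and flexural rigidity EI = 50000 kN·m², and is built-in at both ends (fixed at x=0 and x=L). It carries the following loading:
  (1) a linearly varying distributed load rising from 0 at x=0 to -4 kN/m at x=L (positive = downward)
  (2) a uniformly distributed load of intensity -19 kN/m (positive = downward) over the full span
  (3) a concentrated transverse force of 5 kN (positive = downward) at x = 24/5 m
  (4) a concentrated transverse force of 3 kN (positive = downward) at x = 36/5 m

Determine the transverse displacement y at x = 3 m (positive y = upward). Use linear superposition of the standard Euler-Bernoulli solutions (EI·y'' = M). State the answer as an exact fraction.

y(3) = 5967/500000 m

Load 1 — triangular load w₀=-4 kN/m (0→w₀ over full span):
  y_1 = -w₀x²(L-x)²(x+2L)/(120LEI) = -(-4)·3²·(12-3)²·(3+2·12)/(120·12·50000) = 2187/2000000 m
Load 2 — uniform load w=-19 kN/m over full span:
  y_2 = -wx²(L-x)²/(24EI) = -(-19)·3²·(12-3)²/(24·50000) = 4617/400000 m
Load 3 — point force P=5 kN at a=24/5 m (b=L-a=36/5):
  y_3 = -Pb²x²(3aL-(3a+b)x)/(6L³EI)  [x≤a] = -5·(36/5)²·3²·(3·(24/5)·12-(3·(24/5)+(36/5))·3)/(6·12³·50000) = -243/500000 m
Load 4 — point force P=3 kN at a=36/5 m (b=L-a=24/5):
  y_4 = -Pb²x²(3aL-(3a+b)x)/(6L³EI)  [x≤a] = -3·(24/5)²·3²·(3·(36/5)·12-(3·(36/5)+(24/5))·3)/(6·12³·50000) = -27/125000 m
Superposition: y = Σ y_i = 5967/500000 m ≈ 0.011934 m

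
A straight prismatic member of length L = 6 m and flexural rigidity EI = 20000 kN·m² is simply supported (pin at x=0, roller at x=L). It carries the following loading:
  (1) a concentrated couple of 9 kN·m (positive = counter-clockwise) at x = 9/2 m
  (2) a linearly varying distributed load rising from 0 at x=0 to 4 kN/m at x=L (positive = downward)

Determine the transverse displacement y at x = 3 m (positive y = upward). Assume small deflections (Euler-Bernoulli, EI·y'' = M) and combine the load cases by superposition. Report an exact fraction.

Load 1 — applied couple M₀=9 kN·m at a=9/2 m (b=L-a=3/2):
  y_1 = (M₀x³/(6L)+C₁x)/EI  [x≤a] with C₁=M₀(3b²-L²)/(6L)=-117/16 = (9·3³/(6·6)+(-117/16)·3)/20000 = -243/320000 m
Load 2 — triangular load w₀=4 kN/m (0→w₀ over full span):
  y_2 = -w₀x(7L⁴-10L²x²+3x⁴)/(360LEI) = -4·3·(7·6⁴-10·6²·3²+3·3⁴)/(360·6·20000) = -27/16000 m
Superposition: y = Σ y_i = -783/320000 m ≈ -0.002447 m

y(3) = -783/320000 m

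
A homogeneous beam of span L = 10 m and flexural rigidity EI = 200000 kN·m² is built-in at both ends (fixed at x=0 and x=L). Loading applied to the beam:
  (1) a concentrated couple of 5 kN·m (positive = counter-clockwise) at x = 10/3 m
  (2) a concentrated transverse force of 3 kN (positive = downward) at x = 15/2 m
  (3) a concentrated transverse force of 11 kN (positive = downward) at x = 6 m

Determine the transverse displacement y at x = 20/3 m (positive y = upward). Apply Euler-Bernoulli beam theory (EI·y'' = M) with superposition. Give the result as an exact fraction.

y(20/3) = -45643/194400000 m

Load 1 — applied couple M₀=5 kN·m at a=10/3 m (b=L-a=20/3):
  y_1 = (R_Ax³/6 - M_Ax²/2 - M₀(x-a)²/2)/EI  [x>a] with R_A=2/3, M_A=0 = ((2/3)·(20/3)³/6 - 0·(20/3)²/2 - 5·((20/3)-(10/3))²/2)/200000 = 1/38880 m
Load 2 — point force P=3 kN at a=15/2 m (b=L-a=5/2):
  y_2 = -Pb²x²(3aL-(3a+b)x)/(6L³EI)  [x≤a] = -3·(5/2)²·(20/3)²·(3·(15/2)·10-(3·(15/2)+(5/2))·(20/3))/(6·10³·200000) = -7/172800 m
Load 3 — point force P=11 kN at a=6 m (b=L-a=4):
  y_3 = -Pa²(L-x)²(3bL-(3b+a)(L-x))/(6L³EI)  [x>a] = -11·6²·(10-(20/3))²·(3·4·10-(3·4+6)·(10-(20/3)))/(6·10³·200000) = -11/50000 m
Superposition: y = Σ y_i = -45643/194400000 m ≈ -0.000235 m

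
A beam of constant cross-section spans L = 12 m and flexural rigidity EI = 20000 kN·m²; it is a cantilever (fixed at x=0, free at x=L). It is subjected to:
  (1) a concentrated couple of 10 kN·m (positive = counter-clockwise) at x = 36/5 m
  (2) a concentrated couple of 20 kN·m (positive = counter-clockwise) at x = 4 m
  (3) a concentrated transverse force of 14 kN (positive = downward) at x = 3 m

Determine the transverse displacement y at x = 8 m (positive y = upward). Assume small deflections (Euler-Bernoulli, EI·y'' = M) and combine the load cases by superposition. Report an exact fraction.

Load 1 — applied couple M₀=10 kN·m at a=36/5 m (b=L-a=24/5):
  y_1 = M₀a(2x-a)/(2EI)  [x>a] = 10·(36/5)·(2·8-(36/5))/(2·20000) = 99/6250 m
Load 2 — applied couple M₀=20 kN·m at a=4 m (b=L-a=8):
  y_2 = M₀a(2x-a)/(2EI)  [x>a] = 20·4·(2·8-4)/(2·20000) = 3/125 m
Load 3 — point force P=14 kN at a=3 m (b=L-a=9):
  y_3 = -Pa²(3x-a)/(6EI)  [x>a] = -14·3²·(3·8-3)/(6·20000) = -441/20000 m
Superposition: y = Σ y_i = 1779/100000 m ≈ 0.017790 m

y(8) = 1779/100000 m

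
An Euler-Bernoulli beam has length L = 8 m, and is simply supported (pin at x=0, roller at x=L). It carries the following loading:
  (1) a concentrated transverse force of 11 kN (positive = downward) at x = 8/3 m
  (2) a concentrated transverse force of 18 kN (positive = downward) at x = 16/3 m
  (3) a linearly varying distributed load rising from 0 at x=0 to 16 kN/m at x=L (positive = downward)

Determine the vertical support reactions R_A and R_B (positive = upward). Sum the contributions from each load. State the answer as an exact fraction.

R_A = 104/3 kN, R_B = 175/3 kN

Load 1 — point force P=11 kN at a=8/3 m (b=L-a=16/3):
  R_A = Pb/L = 11·(16/3)/8 = 22/3 kN
  R_B = Pa/L = 11·(8/3)/8 = 11/3 kN
Load 2 — point force P=18 kN at a=16/3 m (b=L-a=8/3):
  R_A = Pb/L = 18·(8/3)/8 = 6 kN
  R_B = Pa/L = 18·(16/3)/8 = 12 kN
Load 3 — triangular load w₀=16 kN/m (0→w₀ over full span):
  R_A = w₀L/6 = 16·8/6 = 64/3 kN
  R_B = w₀L/3 = 16·8/3 = 128/3 kN
Superposition: R_A = 104/3 kN, R_B = 175/3 kN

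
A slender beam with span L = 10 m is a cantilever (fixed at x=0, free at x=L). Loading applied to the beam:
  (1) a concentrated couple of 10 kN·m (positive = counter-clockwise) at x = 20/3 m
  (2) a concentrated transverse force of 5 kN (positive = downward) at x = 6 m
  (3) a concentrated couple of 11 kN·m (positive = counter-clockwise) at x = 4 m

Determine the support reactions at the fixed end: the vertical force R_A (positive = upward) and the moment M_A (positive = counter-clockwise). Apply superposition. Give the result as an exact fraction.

R_A = 5 kN, M_A = 9 kN·m

Load 1 — applied couple M₀=10 kN·m at a=20/3 m (b=L-a=10/3):
  R_A = 0 kN
  M_A = -M₀ = -10 kN·m
Load 2 — point force P=5 kN at a=6 m (b=L-a=4):
  R_A = P = 5 kN
  M_A = Pa = 5·6 = 30 kN·m
Load 3 — applied couple M₀=11 kN·m at a=4 m (b=L-a=6):
  R_A = 0 kN
  M_A = -M₀ = -11 kN·m
Superposition: R_A = 5 kN, M_A = 9 kN·m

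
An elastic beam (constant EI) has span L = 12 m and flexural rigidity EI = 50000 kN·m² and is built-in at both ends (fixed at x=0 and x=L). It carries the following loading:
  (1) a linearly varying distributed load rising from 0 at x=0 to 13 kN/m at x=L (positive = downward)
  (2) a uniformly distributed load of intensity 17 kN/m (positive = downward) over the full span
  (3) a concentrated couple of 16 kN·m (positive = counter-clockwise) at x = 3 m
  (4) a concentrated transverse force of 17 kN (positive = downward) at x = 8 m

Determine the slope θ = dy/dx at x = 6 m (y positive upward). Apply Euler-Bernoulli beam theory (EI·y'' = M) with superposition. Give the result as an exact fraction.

Load 1 — triangular load w₀=13 kN/m (0→w₀ over full span):
  θ_1 = -w₀(2x(L-x)(L-2x)(x+2L)+x²(L-x)²)/(120LEI) = -13·(2·6·(12-6)·(12-2·6)·(6+2·12)+6²·(12-6)²)/(120·12·50000) = -117/500000 rad
Load 2 — uniform load w=17 kN/m over full span:
  θ_2 = -wx(L-x)(L-2x)/(12EI) = -17·6·(12-6)·(12-2·6)/(12·50000) = 0 rad
Load 3 — applied couple M₀=16 kN·m at a=3 m (b=L-a=9):
  θ_3 = (R_Ax²/2 - M_Ax - M₀(x-a))/EI  [x>a] with R_A=3/2, M_A=-3 = ((3/2)·6²/2 - (-3)·6 - 16·(6-3))/50000 = -3/50000 rad
Load 4 — point force P=17 kN at a=8 m (b=L-a=4):
  θ_4 = -Pb²x(2aL-(3a+b)x)/(2L³EI)  [x≤a] = -17·4²·6·(2·8·12-(3·8+4)·6)/(2·12³·50000) = -17/75000 rad
Superposition: θ = Σ θ_i = -781/1500000 rad ≈ -0.000521 rad

θ(6) = -781/1500000 rad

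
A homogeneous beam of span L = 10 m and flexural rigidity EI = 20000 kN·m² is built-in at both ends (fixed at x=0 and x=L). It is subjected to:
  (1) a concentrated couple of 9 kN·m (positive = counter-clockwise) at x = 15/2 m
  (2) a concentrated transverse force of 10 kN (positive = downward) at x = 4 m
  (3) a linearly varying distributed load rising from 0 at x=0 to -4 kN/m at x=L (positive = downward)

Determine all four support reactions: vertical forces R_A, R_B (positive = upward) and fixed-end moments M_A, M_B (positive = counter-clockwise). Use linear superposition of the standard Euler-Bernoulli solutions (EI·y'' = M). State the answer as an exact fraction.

R_A = 597/400 kN, M_A = 931/240 kN·m, R_B = -4597/400 kN, M_B = 697/80 kN·m

Load 1 — applied couple M₀=9 kN·m at a=15/2 m (b=L-a=5/2):
  R_A = 6M₀ab/L³ = 6·9·(15/2)·(5/2)/10³ = 81/80 kN
  M_A = M₀b(2a-b)/L² = 9·(5/2)·(2·(15/2)-(5/2))/10² = 45/16 kN·m
  R_B = -6M₀ab/L³ = -6·9·(15/2)·(5/2)/10³ = -81/80 kN
  M_B = M₀a(2b-a)/L² = 9·(15/2)·(2·(5/2)-(15/2))/10² = -27/16 kN·m
Load 2 — point force P=10 kN at a=4 m (b=L-a=6):
  R_A = Pb²(3a+b)/L³ = 10·6²·(3·4+6)/10³ = 162/25 kN
  M_A = Pab²/L² = 10·4·6²/10² = 72/5 kN·m
  R_B = Pa²(a+3b)/L³ = 10·4²·(4+3·6)/10³ = 88/25 kN
  M_B = -Pa²b/L² = -10·4²·6/10² = -48/5 kN·m
Load 3 — triangular load w₀=-4 kN/m (0→w₀ over full span):
  R_A = 3w₀L/20 = 3·(-4)·10/20 = -6 kN
  M_A = w₀L²/30 = (-4)·10²/30 = -40/3 kN·m
  R_B = 7w₀L/20 = 7·(-4)·10/20 = -14 kN
  M_B = -w₀L²/20 = -(-4)·10²/20 = 20 kN·m
Superposition: R_A = 597/400 kN, M_A = 931/240 kN·m, R_B = -4597/400 kN, M_B = 697/80 kN·m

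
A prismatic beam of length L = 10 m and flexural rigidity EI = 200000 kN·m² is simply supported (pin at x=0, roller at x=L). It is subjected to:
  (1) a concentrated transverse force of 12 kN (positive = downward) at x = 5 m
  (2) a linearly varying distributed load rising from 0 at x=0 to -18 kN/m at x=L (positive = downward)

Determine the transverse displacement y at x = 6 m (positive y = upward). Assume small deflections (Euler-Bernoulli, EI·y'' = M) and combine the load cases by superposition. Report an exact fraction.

Load 1 — point force P=12 kN at a=5 m (b=L-a=5):
  y_1 = -Pa(L-x)(2Lx-a²-x²)/(6LEI)  [x>a] = -12·5·(10-6)·(2·10·6-5²-6²)/(6·10·200000) = -59/50000 m
Load 2 — triangular load w₀=-18 kN/m (0→w₀ over full span):
  y_2 = -w₀x(7L⁴-10L²x²+3x⁴)/(360LEI) = -(-18)·6·(7·10⁴-10·10²·6²+3·6⁴)/(360·10·200000) = 444/78125 m
Superposition: y = Σ y_i = 5629/1250000 m ≈ 0.004503 m

y(6) = 5629/1250000 m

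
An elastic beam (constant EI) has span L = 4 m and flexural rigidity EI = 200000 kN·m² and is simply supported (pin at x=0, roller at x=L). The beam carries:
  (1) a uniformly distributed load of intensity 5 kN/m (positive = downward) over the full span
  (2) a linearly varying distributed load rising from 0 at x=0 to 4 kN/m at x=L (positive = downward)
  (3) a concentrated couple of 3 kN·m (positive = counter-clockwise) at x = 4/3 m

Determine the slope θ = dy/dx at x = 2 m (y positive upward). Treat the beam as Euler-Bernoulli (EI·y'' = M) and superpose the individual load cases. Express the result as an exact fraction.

Load 1 — uniform load w=5 kN/m over full span:
  θ_1 = -w(L³-6Lx²+4x³)/(24EI) = -5·(4³-6·4·2²+4·2³)/(24·200000) = 0 rad
Load 2 — triangular load w₀=4 kN/m (0→w₀ over full span):
  θ_2 = -w₀(7L⁴-30L²x²+15x⁴)/(360LEI) = -4·(7·4⁴-30·4²·2²+15·2⁴)/(360·4·200000) = -7/4500000 rad
Load 3 — applied couple M₀=3 kN·m at a=4/3 m (b=L-a=8/3):
  θ_3 = (M₀x²/(2L)-M₀(x-a)+C₁)/EI  [x>a] with C₁=M₀(3b²-L²)/(6L)=2/3 = (3·2²/(2·4)-3·(2-(4/3))+(2/3))/200000 = 1/1200000 rad
Superposition: θ = Σ θ_i = -13/18000000 rad ≈ -0.000001 rad

θ(2) = -13/18000000 rad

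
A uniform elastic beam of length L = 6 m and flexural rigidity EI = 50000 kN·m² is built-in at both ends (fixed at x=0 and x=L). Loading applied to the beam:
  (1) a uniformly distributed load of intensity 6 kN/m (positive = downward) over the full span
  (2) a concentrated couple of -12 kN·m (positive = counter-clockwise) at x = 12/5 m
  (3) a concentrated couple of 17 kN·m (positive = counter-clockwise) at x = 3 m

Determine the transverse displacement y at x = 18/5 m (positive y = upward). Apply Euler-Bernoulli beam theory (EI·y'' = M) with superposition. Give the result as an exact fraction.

Load 1 — uniform load w=6 kN/m over full span:
  y_1 = -wx²(L-x)²/(24EI) = -6·(18/5)²·(6-(18/5))²/(24·50000) = -729/1953125 m
Load 2 — applied couple M₀=-12 kN·m at a=12/5 m (b=L-a=18/5):
  y_2 = (R_Ax³/6 - M_Ax²/2 - M₀(x-a)²/2)/EI  [x>a] with R_A=-72/25, M_A=-36/25 = ((-72/25)·(18/5)³/6 - (-36/25)·(18/5)²/2 - (-12)·((18/5)-(12/5))²/2)/50000 = -864/9765625 m
Load 3 — applied couple M₀=17 kN·m at a=3 m (b=L-a=3):
  y_3 = (R_Ax³/6 - M_Ax²/2 - M₀(x-a)²/2)/EI  [x>a] with R_A=17/4, M_A=17/4 = ((17/4)·(18/5)³/6 - (17/4)·(18/5)²/2 - 17·((18/5)-3)²/2)/50000 = 153/3125000 m
Superposition: y = Σ y_i = -32247/78125000 m ≈ -0.000413 m

y(18/5) = -32247/78125000 m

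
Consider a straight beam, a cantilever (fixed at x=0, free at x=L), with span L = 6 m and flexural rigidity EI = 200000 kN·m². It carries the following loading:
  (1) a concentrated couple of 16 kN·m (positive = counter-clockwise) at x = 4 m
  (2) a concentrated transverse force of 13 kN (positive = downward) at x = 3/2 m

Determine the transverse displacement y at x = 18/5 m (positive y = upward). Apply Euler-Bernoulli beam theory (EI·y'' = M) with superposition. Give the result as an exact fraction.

y(18/5) = 23337/80000000 m

Load 1 — applied couple M₀=16 kN·m at a=4 m (b=L-a=2):
  y_1 = M₀x²/(2EI)  [x≤a] = 16·(18/5)²/(2·200000) = 81/156250 m
Load 2 — point force P=13 kN at a=3/2 m (b=L-a=9/2):
  y_2 = -Pa²(3x-a)/(6EI)  [x>a] = -13·(3/2)²·(3·(18/5)-(3/2))/(6·200000) = -3627/16000000 m
Superposition: y = Σ y_i = 23337/80000000 m ≈ 0.000292 m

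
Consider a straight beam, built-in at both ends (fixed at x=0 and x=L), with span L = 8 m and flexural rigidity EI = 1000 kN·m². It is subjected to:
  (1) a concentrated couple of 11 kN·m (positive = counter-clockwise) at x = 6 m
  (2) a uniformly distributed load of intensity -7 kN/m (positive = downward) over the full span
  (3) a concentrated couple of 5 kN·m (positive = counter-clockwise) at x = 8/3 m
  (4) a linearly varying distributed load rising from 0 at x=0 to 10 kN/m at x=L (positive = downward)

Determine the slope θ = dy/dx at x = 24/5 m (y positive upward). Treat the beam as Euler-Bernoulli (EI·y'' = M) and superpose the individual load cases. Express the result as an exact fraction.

Load 1 — applied couple M₀=11 kN·m at a=6 m (b=L-a=2):
  θ_1 = (R_Ax²/2 - M_Ax)/EI  [x≤a] with R_A=99/64, M_A=55/16 = ((99/64)·(24/5)²/2 - (55/16)·(24/5))/1000 = 33/25000 rad
Load 2 — uniform load w=-7 kN/m over full span:
  θ_2 = -wx(L-x)(L-2x)/(12EI) = -(-7)·(24/5)·(8-(24/5))·(8-2·(24/5))/(12·1000) = -224/15625 rad
Load 3 — applied couple M₀=5 kN·m at a=8/3 m (b=L-a=16/3):
  θ_3 = (R_Ax²/2 - M_Ax - M₀(x-a))/EI  [x>a] with R_A=5/6, M_A=0 = ((5/6)·(24/5)²/2 - 0·(24/5) - 5·((24/5)-(8/3)))/1000 = -2/1875 rad
Load 4 — triangular load w₀=10 kN/m (0→w₀ over full span):
  θ_4 = -w₀(2x(L-x)(L-2x)(x+2L)+x²(L-x)²)/(120LEI) = -10·(2·(24/5)·(8-(24/5))·(8-2·(24/5))·((24/5)+2·8)+(24/5)²·(8-(24/5))²)/(120·8·1000) = 128/15625 rad
Superposition: θ = Σ θ_i = -2209/375000 rad ≈ -0.005891 rad

θ(24/5) = -2209/375000 rad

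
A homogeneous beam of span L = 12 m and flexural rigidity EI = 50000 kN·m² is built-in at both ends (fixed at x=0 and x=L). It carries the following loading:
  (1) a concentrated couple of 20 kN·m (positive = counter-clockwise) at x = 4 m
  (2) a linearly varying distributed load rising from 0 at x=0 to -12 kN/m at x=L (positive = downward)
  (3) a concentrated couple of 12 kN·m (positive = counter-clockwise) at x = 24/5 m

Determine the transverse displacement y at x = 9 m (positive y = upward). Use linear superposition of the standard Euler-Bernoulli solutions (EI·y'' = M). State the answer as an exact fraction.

y(9) = 9251/2000000 m

Load 1 — applied couple M₀=20 kN·m at a=4 m (b=L-a=8):
  y_1 = (R_Ax³/6 - M_Ax²/2 - M₀(x-a)²/2)/EI  [x>a] with R_A=20/9, M_A=0 = ((20/9)·9³/6 - 0·9²/2 - 20·(9-4)²/2)/50000 = 1/2500 m
Load 2 — triangular load w₀=-12 kN/m (0→w₀ over full span):
  y_2 = -w₀x²(L-x)²(x+2L)/(120LEI) = -(-12)·9²·(12-9)²·(9+2·12)/(120·12·50000) = 8019/2000000 m
Load 3 — applied couple M₀=12 kN·m at a=24/5 m (b=L-a=36/5):
  y_3 = (R_Ax³/6 - M_Ax²/2 - M₀(x-a)²/2)/EI  [x>a] with R_A=36/25, M_A=36/25 = ((36/25)·9³/6 - (36/25)·9²/2 - 12·(9-(24/5))²/2)/50000 = 27/125000 m
Superposition: y = Σ y_i = 9251/2000000 m ≈ 0.004626 m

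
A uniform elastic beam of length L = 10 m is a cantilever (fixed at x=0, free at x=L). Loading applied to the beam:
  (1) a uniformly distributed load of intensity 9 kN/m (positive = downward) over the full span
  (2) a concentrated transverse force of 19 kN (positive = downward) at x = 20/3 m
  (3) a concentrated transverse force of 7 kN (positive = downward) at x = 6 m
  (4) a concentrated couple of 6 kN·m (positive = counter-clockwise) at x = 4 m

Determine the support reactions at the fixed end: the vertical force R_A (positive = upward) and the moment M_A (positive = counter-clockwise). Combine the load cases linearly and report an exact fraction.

Load 1 — uniform load w=9 kN/m over full span:
  R_A = wL = 9·10 = 90 kN
  M_A = wL²/2 = 9·10²/2 = 450 kN·m
Load 2 — point force P=19 kN at a=20/3 m (b=L-a=10/3):
  R_A = P = 19 kN
  M_A = Pa = 19·(20/3) = 380/3 kN·m
Load 3 — point force P=7 kN at a=6 m (b=L-a=4):
  R_A = P = 7 kN
  M_A = Pa = 7·6 = 42 kN·m
Load 4 — applied couple M₀=6 kN·m at a=4 m (b=L-a=6):
  R_A = 0 kN
  M_A = -M₀ = -6 kN·m
Superposition: R_A = 116 kN, M_A = 1838/3 kN·m

R_A = 116 kN, M_A = 1838/3 kN·m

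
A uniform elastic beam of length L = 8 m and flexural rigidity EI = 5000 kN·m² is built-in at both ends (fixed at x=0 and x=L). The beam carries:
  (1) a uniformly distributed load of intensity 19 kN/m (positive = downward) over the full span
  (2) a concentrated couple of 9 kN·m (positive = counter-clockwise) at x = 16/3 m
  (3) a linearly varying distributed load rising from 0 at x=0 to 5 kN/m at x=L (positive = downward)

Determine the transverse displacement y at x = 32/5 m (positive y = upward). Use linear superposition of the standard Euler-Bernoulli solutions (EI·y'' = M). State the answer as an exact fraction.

Load 1 — uniform load w=19 kN/m over full span:
  y_1 = -wx²(L-x)²/(24EI) = -19·(32/5)²·(8-(32/5))²/(24·5000) = -19456/1171875 m
Load 2 — applied couple M₀=9 kN·m at a=16/3 m (b=L-a=8/3):
  y_2 = (R_Ax³/6 - M_Ax²/2 - M₀(x-a)²/2)/EI  [x>a] with R_A=3/2, M_A=3 = ((3/2)·(32/5)³/6 - 3·(32/5)²/2 - 9·((32/5)-(16/3))²/2)/5000 = -16/78125 m
Load 3 — triangular load w₀=5 kN/m (0→w₀ over full span):
  y_3 = -w₀x²(L-x)²(x+2L)/(120LEI) = -5·(32/5)²·(8-(32/5))²·((32/5)+2·8)/(120·8·5000) = -14336/5859375 m
Superposition: y = Σ y_i = -112816/5859375 m ≈ -0.019254 m

y(32/5) = -112816/5859375 m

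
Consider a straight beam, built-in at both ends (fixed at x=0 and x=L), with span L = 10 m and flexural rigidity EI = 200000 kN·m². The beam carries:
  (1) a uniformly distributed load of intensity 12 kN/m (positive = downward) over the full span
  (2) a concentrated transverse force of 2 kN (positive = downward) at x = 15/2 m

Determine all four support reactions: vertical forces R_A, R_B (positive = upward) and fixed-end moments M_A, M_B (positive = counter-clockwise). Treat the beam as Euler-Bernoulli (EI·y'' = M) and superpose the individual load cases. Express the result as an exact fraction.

Load 1 — uniform load w=12 kN/m over full span:
  R_A = wL/2 = 12·10/2 = 60 kN
  M_A = wL²/12 = 12·10²/12 = 100 kN·m
  R_B = wL/2 = 12·10/2 = 60 kN
  M_B = -wL²/12 = -12·10²/12 = -100 kN·m
Load 2 — point force P=2 kN at a=15/2 m (b=L-a=5/2):
  R_A = Pb²(3a+b)/L³ = 2·(5/2)²·(3·(15/2)+(5/2))/10³ = 5/16 kN
  M_A = Pab²/L² = 2·(15/2)·(5/2)²/10² = 15/16 kN·m
  R_B = Pa²(a+3b)/L³ = 2·(15/2)²·((15/2)+3·(5/2))/10³ = 27/16 kN
  M_B = -Pa²b/L² = -2·(15/2)²·(5/2)/10² = -45/16 kN·m
Superposition: R_A = 965/16 kN, M_A = 1615/16 kN·m, R_B = 987/16 kN, M_B = -1645/16 kN·m

R_A = 965/16 kN, M_A = 1615/16 kN·m, R_B = 987/16 kN, M_B = -1645/16 kN·m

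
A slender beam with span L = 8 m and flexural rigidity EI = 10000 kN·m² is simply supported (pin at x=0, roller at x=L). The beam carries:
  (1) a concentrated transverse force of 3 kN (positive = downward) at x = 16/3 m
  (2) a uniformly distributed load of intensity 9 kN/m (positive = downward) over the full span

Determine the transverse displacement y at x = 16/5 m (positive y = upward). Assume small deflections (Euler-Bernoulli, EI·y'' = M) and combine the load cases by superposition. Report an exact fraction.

Load 1 — point force P=3 kN at a=16/3 m (b=L-a=8/3):
  y_1 = -Pbx(L²-b²-x²)/(6LEI)  [x≤a] = -3·(8/3)·(16/5)·(8²-(8/3)²-(16/5)²)/(6·8·10000) = -5248/2109375 m
Load 2 — uniform load w=9 kN/m over full span:
  y_2 = -wx(L³-2Lx²+x³)/(24EI) = -9·(16/5)·(8³-2·8·(16/5)²+(16/5)³)/(24·10000) = -17856/390625 m
Superposition: y = Σ y_i = -508352/10546875 m ≈ -0.048199 m

y(16/5) = -508352/10546875 m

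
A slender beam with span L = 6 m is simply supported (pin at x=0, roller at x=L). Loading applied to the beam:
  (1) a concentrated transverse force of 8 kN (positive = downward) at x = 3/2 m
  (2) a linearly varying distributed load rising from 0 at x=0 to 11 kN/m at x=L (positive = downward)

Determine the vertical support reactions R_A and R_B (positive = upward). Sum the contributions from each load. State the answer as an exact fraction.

Load 1 — point force P=8 kN at a=3/2 m (b=L-a=9/2):
  R_A = Pb/L = 8·(9/2)/6 = 6 kN
  R_B = Pa/L = 8·(3/2)/6 = 2 kN
Load 2 — triangular load w₀=11 kN/m (0→w₀ over full span):
  R_A = w₀L/6 = 11·6/6 = 11 kN
  R_B = w₀L/3 = 11·6/3 = 22 kN
Superposition: R_A = 17 kN, R_B = 24 kN

R_A = 17 kN, R_B = 24 kN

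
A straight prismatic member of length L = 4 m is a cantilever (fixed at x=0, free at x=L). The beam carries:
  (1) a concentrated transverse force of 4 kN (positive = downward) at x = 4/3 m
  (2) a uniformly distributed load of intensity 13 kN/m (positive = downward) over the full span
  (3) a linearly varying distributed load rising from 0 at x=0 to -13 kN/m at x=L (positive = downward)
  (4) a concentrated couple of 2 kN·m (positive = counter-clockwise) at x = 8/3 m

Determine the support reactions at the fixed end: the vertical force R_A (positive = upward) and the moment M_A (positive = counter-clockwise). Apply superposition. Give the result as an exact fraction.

R_A = 30 kN, M_A = 38 kN·m

Load 1 — point force P=4 kN at a=4/3 m (b=L-a=8/3):
  R_A = P = 4 kN
  M_A = Pa = 4·(4/3) = 16/3 kN·m
Load 2 — uniform load w=13 kN/m over full span:
  R_A = wL = 13·4 = 52 kN
  M_A = wL²/2 = 13·4²/2 = 104 kN·m
Load 3 — triangular load w₀=-13 kN/m (0→w₀ over full span):
  R_A = w₀L/2 = (-13)·4/2 = -26 kN
  M_A = w₀L²/3 = (-13)·4²/3 = -208/3 kN·m
Load 4 — applied couple M₀=2 kN·m at a=8/3 m (b=L-a=4/3):
  R_A = 0 kN
  M_A = -M₀ = -2 kN·m
Superposition: R_A = 30 kN, M_A = 38 kN·m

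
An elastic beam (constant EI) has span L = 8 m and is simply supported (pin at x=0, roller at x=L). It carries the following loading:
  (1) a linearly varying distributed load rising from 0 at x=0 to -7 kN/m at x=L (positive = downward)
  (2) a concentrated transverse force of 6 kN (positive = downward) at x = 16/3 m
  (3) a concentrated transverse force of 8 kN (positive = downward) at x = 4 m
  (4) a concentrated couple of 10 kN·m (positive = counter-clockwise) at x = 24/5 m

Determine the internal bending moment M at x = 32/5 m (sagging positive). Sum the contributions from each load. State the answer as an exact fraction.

Load 1 — triangular load w₀=-7 kN/m (0→w₀ over full span):
  M_1 = w₀Lx/6 - w₀x³/(6L) = (-7)·8·(32/5)/6 - (-7)·(32/5)³/(6·8) = -2688/125 kN·m
Load 2 — point force P=6 kN at a=16/3 m (b=L-a=8/3):
  M_2 = Pa(L-x)/L  [x>a] = 6·(16/3)·(8-(32/5))/8 = 32/5 kN·m
Load 3 — point force P=8 kN at a=4 m (b=L-a=4):
  M_3 = Pa(L-x)/L  [x>a] = 8·4·(8-(32/5))/8 = 32/5 kN·m
Load 4 — applied couple M₀=10 kN·m at a=24/5 m (b=L-a=16/5):
  M_4 = M₀x/L - M₀  [x>a] = 10·(32/5)/8 - 10 = -2 kN·m
Superposition: M = Σ M_i = -1338/125 kN·m ≈ -10.704000 kN·m

M(32/5) = -1338/125 kN·m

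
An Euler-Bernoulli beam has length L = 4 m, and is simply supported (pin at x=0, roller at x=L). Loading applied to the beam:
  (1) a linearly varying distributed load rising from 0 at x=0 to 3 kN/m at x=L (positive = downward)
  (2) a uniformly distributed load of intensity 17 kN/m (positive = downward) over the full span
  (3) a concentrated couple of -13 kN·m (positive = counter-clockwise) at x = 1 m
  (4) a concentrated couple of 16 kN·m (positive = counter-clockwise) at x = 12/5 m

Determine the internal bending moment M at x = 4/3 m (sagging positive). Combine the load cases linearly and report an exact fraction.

M(4/3) = 1258/27 kN·m

Load 1 — triangular load w₀=3 kN/m (0→w₀ over full span):
  M_1 = w₀Lx/6 - w₀x³/(6L) = 3·4·(4/3)/6 - 3·(4/3)³/(6·4) = 64/27 kN·m
Load 2 — uniform load w=17 kN/m over full span:
  M_2 = wx(L-x)/2 = 17·(4/3)·(4-(4/3))/2 = 272/9 kN·m
Load 3 — applied couple M₀=-13 kN·m at a=1 m (b=L-a=3):
  M_3 = M₀x/L - M₀  [x>a] = (-13)·(4/3)/4 - (-13) = 26/3 kN·m
Load 4 — applied couple M₀=16 kN·m at a=12/5 m (b=L-a=8/5):
  M_4 = M₀x/L  [x≤a] = 16·(4/3)/4 = 16/3 kN·m
Superposition: M = Σ M_i = 1258/27 kN·m ≈ 46.592593 kN·m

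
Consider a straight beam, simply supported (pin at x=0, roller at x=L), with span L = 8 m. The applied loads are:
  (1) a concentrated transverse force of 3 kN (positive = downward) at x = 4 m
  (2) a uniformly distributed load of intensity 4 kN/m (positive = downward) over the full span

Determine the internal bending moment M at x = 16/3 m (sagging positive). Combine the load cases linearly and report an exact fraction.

Load 1 — point force P=3 kN at a=4 m (b=L-a=4):
  M_1 = Pa(L-x)/L  [x>a] = 3·4·(8-(16/3))/8 = 4 kN·m
Load 2 — uniform load w=4 kN/m over full span:
  M_2 = wx(L-x)/2 = 4·(16/3)·(8-(16/3))/2 = 256/9 kN·m
Superposition: M = Σ M_i = 292/9 kN·m ≈ 32.444444 kN·m

M(16/3) = 292/9 kN·m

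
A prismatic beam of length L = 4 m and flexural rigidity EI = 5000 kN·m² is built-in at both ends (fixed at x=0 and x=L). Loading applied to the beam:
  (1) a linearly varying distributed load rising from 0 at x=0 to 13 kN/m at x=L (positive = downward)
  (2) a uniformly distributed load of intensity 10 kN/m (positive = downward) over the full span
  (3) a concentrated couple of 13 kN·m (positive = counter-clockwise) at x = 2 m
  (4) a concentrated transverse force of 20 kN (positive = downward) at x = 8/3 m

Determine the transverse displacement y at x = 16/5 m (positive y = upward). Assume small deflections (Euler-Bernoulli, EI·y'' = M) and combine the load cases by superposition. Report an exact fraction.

Load 1 — triangular load w₀=13 kN/m (0→w₀ over full span):
  y_1 = -w₀x²(L-x)²(x+2L)/(120LEI) = -13·(16/5)²·(4-(16/5))²·((16/5)+2·4)/(120·4·5000) = -11648/29296875 m
Load 2 — uniform load w=10 kN/m over full span:
  y_2 = -wx²(L-x)²/(24EI) = -10·(16/5)²·(4-(16/5))²/(24·5000) = -128/234375 m
Load 3 — applied couple M₀=13 kN·m at a=2 m (b=L-a=2):
  y_3 = (R_Ax³/6 - M_Ax²/2 - M₀(x-a)²/2)/EI  [x>a] with R_A=39/8, M_A=13/4 = ((39/8)·(16/5)³/6 - (13/4)·(16/5)²/2 - 13·((16/5)-2)²/2)/5000 = 39/312500 m
Load 4 — point force P=20 kN at a=8/3 m (b=L-a=4/3):
  y_4 = -Pa²(L-x)²(3bL-(3b+a)(L-x))/(6L³EI)  [x>a] = -20·(8/3)²·(4-(16/5))²·(3·(4/3)·4-(3·(4/3)+(8/3))·(4-(16/5)))/(6·4³·5000) = -128/253125 m
Superposition: y = Σ y_i = -4191109/3164062500 m ≈ -0.001325 m

y(16/5) = -4191109/3164062500 m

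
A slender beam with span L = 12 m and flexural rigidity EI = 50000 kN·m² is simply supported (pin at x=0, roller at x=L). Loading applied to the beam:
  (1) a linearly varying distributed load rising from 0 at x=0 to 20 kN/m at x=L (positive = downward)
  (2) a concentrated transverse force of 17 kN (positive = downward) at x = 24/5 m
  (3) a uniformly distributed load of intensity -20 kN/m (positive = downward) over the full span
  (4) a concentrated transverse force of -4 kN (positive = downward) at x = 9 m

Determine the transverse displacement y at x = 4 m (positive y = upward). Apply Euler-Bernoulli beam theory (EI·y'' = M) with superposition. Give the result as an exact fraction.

Load 1 — triangular load w₀=20 kN/m (0→w₀ over full span):
  y_1 = -w₀x(7L⁴-10L²x²+3x⁴)/(360LEI) = -20·4·(7·12⁴-10·12²·4²+3·4⁴)/(360·12·50000) = -256/5625 m
Load 2 — point force P=17 kN at a=24/5 m (b=L-a=36/5):
  y_2 = -Pbx(L²-b²-x²)/(6LEI)  [x≤a] = -17·(36/5)·4·(12²-(36/5)²-4²)/(6·12·50000) = -4046/390625 m
Load 3 — uniform load w=-20 kN/m over full span:
  y_3 = -wx(L³-2Lx²+x³)/(24EI) = -(-20)·4·(12³-2·12·4²+4³)/(24·50000) = 176/1875 m
Load 4 — point force P=-4 kN at a=9 m (b=L-a=3):
  y_4 = -Pbx(L²-b²-x²)/(6LEI)  [x≤a] = -(-4)·3·4·(12²-3²-4²)/(6·12·50000) = 119/75000 m
Superposition: y = Σ y_i = 1113313/28125000 m ≈ 0.039584 m

y(4) = 1113313/28125000 m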